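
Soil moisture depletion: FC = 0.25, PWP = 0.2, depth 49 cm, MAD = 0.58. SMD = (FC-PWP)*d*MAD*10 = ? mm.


SMD = (FC - PWP) * d * MAD * 10
SMD = (0.25 - 0.2) * 49 * 0.58 * 10
SMD = 0.0500 * 49 * 0.58 * 10

14.2100 mm


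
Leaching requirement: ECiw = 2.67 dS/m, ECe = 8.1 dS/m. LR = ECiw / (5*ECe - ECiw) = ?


LR = ECiw / (5*ECe - ECiw)
LR = 2.67 / (5*8.1 - 2.67)
LR = 2.67 / 37.8300

0.0706


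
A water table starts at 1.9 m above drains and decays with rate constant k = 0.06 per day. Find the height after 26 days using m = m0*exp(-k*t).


m = m0 * exp(-k*t)
m = 1.9 * exp(-0.06 * 26)
m = 1.9 * exp(-1.5600)

0.3993 m


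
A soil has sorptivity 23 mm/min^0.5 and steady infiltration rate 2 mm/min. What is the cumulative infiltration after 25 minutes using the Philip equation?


F = S*sqrt(t) + A*t
F = 23*sqrt(25) + 2*25
F = 23*5.000000 + 50

165.0000 mm


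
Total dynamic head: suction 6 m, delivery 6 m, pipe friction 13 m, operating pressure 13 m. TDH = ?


TDH = Hs + Hd + hf + Hp = 6 + 6 + 13 + 13 = 38

38 m


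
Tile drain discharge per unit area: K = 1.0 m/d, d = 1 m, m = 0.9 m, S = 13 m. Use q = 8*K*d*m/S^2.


q = 8*K*d*m/S^2
q = 8*1.0*1*0.9/13^2
q = 7.2000 / 169

0.0426 m/d


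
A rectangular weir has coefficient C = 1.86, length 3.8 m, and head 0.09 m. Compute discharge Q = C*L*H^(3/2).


Q = C * L * H^(3/2) = 1.86 * 3.8 * 0.09^1.5 = 1.86 * 3.8 * 0.027000

0.1908 m^3/s


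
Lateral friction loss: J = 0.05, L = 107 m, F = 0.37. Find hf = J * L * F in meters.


hf = J * L * F = 0.05 * 107 * 0.37 = 1.9795 m

1.9795 m


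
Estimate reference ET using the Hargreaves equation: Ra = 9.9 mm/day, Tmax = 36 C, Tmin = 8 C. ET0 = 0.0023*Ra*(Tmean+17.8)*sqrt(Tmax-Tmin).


Tmean = (Tmax + Tmin)/2 = (36 + 8)/2 = 22.0
ET0 = 0.0023 * 9.9 * (22.0 + 17.8) * sqrt(36 - 8)
ET0 = 0.0023 * 9.9 * 39.8 * 5.291503

4.7954 mm/day


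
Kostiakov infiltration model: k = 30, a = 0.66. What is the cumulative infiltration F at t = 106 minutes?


F = k * t^a = 30 * 106^0.66
F = 30 * 21.712102

651.3631 mm


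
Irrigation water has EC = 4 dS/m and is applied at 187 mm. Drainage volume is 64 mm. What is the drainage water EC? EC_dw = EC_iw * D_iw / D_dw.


EC_dw = EC_iw * D_iw / D_dw
EC_dw = 4 * 187 / 64
EC_dw = 748 / 64

11.6875 dS/m


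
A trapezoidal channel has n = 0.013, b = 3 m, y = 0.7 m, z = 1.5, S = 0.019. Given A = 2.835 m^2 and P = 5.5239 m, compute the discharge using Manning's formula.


R = A/P = 2.835/5.5239 = 0.513224
Q = (1/0.013) * 2.835 * 0.513224^(2/3) * 0.019^0.5

19.2689 m^3/s


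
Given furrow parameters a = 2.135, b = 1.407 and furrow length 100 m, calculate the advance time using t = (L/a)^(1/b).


t = (L/a)^(1/b)
t = (100/2.135)^(1/1.407)
t = 46.838407^(1/1.407)

15.3940 min


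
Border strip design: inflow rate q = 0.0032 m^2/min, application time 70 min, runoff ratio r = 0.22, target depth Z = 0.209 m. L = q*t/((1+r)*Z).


L = q*t/((1+r)*Z)
L = 0.0032*70/((1+0.22)*0.209)
L = 0.224/0.25498

0.8785 m


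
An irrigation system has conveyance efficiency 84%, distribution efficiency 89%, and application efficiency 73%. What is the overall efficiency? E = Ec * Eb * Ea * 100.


Ec = 0.84, Eb = 0.89, Ea = 0.73
E = 0.84 * 0.89 * 0.73 * 100 = 54.5748%

54.5748 %


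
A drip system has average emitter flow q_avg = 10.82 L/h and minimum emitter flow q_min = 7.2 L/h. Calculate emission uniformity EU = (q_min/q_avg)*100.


EU = (q_min/q_avg)*100 = (7.2/10.82)*100 = 66.5434%

66.5434 %


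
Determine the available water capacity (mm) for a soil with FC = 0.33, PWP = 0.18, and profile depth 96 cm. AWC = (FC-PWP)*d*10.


AWC = (FC - PWP) * d * 10
AWC = (0.33 - 0.18) * 96 * 10
AWC = 0.1500 * 96 * 10

144.0000 mm


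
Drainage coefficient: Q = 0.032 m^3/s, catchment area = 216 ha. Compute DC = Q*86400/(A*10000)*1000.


DC = Q * 86400 / (A * 10000) * 1000
DC = 0.032 * 86400 / (216 * 10000) * 1000
DC = 2764800.0000 / 2160000

1.2800 mm/day


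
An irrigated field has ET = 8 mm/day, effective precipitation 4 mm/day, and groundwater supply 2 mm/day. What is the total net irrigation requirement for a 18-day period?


Daily deficit = ET - Pe - GW = 8 - 4 - 2 = 2 mm/day
NIR = 2 * 18 = 36 mm

36.0000 mm


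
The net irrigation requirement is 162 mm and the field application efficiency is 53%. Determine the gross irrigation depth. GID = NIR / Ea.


Ea = 53% = 0.53
GID = NIR / Ea = 162 / 0.53 = 305.6604 mm

305.6604 mm


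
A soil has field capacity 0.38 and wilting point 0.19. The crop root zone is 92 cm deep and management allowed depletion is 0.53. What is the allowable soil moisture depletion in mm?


SMD = (FC - PWP) * d * MAD * 10
SMD = (0.38 - 0.19) * 92 * 0.53 * 10
SMD = 0.1900 * 92 * 0.53 * 10

92.6440 mm


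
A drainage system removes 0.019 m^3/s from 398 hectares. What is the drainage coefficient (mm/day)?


DC = Q * 86400 / (A * 10000) * 1000
DC = 0.019 * 86400 / (398 * 10000) * 1000
DC = 1641600.0000 / 3980000

0.4125 mm/day


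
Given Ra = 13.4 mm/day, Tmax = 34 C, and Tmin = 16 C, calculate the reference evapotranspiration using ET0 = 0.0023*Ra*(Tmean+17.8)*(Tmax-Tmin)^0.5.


Tmean = (Tmax + Tmin)/2 = (34 + 16)/2 = 25.0
ET0 = 0.0023 * 13.4 * (25.0 + 17.8) * sqrt(34 - 16)
ET0 = 0.0023 * 13.4 * 42.8 * 4.242641

5.5965 mm/day


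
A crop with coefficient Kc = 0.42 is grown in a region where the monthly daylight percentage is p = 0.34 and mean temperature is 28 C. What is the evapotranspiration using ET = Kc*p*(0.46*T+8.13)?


ET = Kc * p * (0.46*T + 8.13)
ET = 0.42 * 0.34 * (0.46*28 + 8.13)
ET = 0.42 * 0.34 * 21.0100

3.0002 mm/day


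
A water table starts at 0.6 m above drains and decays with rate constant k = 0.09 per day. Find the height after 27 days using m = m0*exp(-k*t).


m = m0 * exp(-k*t)
m = 0.6 * exp(-0.09 * 27)
m = 0.6 * exp(-2.4300)

0.0528 m


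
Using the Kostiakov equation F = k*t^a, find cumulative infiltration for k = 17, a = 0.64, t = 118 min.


F = k * t^a = 17 * 118^0.64
F = 17 * 21.183830

360.1251 mm


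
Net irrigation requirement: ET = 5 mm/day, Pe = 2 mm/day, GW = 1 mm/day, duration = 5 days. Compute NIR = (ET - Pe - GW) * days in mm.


Daily deficit = ET - Pe - GW = 5 - 2 - 1 = 2 mm/day
NIR = 2 * 5 = 10 mm

10.0000 mm


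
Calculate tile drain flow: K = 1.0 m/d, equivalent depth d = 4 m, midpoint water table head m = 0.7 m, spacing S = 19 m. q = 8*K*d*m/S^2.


q = 8*K*d*m/S^2
q = 8*1.0*4*0.7/19^2
q = 22.4000 / 361

0.0620 m/d


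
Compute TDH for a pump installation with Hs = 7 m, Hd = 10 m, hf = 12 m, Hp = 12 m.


TDH = Hs + Hd + hf + Hp = 7 + 10 + 12 + 12 = 41

41 m


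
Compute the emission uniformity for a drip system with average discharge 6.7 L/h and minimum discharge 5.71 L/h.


EU = (q_min/q_avg)*100 = (5.71/6.7)*100 = 85.2239%

85.2239 %


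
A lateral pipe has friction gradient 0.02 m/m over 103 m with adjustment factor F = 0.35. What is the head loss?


hf = J * L * F = 0.02 * 103 * 0.35 = 0.7210 m

0.7210 m


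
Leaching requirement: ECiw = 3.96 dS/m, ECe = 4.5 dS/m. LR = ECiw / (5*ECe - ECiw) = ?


LR = ECiw / (5*ECe - ECiw)
LR = 3.96 / (5*4.5 - 3.96)
LR = 3.96 / 18.5400

0.2136


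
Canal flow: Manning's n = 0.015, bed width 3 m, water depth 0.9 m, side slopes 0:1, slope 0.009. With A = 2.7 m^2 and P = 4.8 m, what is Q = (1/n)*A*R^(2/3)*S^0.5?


R = A/P = 2.7/4.8 = 0.562500
Q = (1/0.015) * 2.7 * 0.562500^(2/3) * 0.009^0.5

11.6361 m^3/s


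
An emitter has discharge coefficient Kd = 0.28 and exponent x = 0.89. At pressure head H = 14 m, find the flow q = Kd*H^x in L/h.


q = Kd * H^x = 0.28 * 14^0.89 = 0.28 * 10.472586

2.9323 L/h


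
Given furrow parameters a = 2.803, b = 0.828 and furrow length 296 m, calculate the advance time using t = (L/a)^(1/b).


t = (L/a)^(1/b)
t = (296/2.803)^(1/0.828)
t = 105.601142^(1/0.828)

277.9996 min


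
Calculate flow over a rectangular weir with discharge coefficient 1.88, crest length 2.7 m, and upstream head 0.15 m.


Q = C * L * H^(3/2) = 1.88 * 2.7 * 0.15^1.5 = 1.88 * 2.7 * 0.058095

0.2949 m^3/s


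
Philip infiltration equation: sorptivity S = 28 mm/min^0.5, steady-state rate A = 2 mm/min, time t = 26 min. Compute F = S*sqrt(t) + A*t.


F = S*sqrt(t) + A*t
F = 28*sqrt(26) + 2*26
F = 28*5.099020 + 52

194.7726 mm


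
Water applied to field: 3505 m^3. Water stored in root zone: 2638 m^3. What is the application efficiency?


Ea = V_root / V_field * 100 = 2638 / 3505 * 100 = 75.2639%

75.2639 %


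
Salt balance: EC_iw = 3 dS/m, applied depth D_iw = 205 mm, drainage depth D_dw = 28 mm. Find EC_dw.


EC_dw = EC_iw * D_iw / D_dw
EC_dw = 3 * 205 / 28
EC_dw = 615 / 28

21.9643 dS/m


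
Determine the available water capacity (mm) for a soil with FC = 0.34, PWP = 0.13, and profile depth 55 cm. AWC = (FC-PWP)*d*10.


AWC = (FC - PWP) * d * 10
AWC = (0.34 - 0.13) * 55 * 10
AWC = 0.2100 * 55 * 10

115.5000 mm


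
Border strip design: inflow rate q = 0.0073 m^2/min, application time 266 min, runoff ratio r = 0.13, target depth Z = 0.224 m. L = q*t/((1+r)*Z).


L = q*t/((1+r)*Z)
L = 0.0073*266/((1+0.13)*0.224)
L = 1.9418/0.25312

7.6715 m


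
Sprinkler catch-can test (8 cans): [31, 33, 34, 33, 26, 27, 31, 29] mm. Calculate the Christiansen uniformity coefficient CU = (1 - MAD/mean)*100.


mean = 30.500000 mm
MAD = 2.375000 mm
CU = (1 - 2.375000/30.500000)*100

92.2131 %


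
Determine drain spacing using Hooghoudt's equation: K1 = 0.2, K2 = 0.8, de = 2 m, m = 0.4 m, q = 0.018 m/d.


S^2 = 8*K2*de*m/q + 4*K1*m^2/q
S^2 = 8*0.8*2*0.4/0.018 + 4*0.2*0.4^2/0.018
S = sqrt(291.5556)

17.0750 m


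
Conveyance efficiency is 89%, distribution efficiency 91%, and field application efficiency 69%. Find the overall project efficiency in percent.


Ec = 0.89, Eb = 0.91, Ea = 0.69
E = 0.89 * 0.91 * 0.69 * 100 = 55.8831%

55.8831 %


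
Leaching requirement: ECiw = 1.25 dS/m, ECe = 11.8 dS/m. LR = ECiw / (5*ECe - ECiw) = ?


LR = ECiw / (5*ECe - ECiw)
LR = 1.25 / (5*11.8 - 1.25)
LR = 1.25 / 57.7500

0.0216


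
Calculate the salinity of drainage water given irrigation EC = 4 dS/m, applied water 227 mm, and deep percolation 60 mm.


EC_dw = EC_iw * D_iw / D_dw
EC_dw = 4 * 227 / 60
EC_dw = 908 / 60

15.1333 dS/m


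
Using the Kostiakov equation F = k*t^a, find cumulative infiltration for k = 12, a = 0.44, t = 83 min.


F = k * t^a = 12 * 83^0.44
F = 12 * 6.988667

83.8640 mm


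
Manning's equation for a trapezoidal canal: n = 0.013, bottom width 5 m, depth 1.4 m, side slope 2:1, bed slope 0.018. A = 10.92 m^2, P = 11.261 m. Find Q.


R = A/P = 10.92/11.261 = 0.969718
Q = (1/0.013) * 10.92 * 0.969718^(2/3) * 0.018^0.5

110.4110 m^3/s


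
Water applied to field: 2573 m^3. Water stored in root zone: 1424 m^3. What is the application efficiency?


Ea = V_root / V_field * 100 = 1424 / 2573 * 100 = 55.3440%

55.3440 %


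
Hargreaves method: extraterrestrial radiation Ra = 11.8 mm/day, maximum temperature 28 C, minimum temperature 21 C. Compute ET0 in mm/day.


Tmean = (Tmax + Tmin)/2 = (28 + 21)/2 = 24.5
ET0 = 0.0023 * 11.8 * (24.5 + 17.8) * sqrt(28 - 21)
ET0 = 0.0023 * 11.8 * 42.3 * 2.645751

3.0374 mm/day


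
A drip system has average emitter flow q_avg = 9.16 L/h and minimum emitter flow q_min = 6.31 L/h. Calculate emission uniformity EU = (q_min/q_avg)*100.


EU = (q_min/q_avg)*100 = (6.31/9.16)*100 = 68.8865%

68.8865 %


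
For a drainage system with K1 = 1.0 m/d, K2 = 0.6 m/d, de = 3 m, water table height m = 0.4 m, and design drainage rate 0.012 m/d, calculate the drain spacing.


S^2 = 8*K2*de*m/q + 4*K1*m^2/q
S^2 = 8*0.6*3*0.4/0.012 + 4*1.0*0.4^2/0.012
S = sqrt(533.3333)

23.0940 m


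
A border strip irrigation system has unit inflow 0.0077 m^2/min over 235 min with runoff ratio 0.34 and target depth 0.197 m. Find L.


L = q*t/((1+r)*Z)
L = 0.0077*235/((1+0.34)*0.197)
L = 1.8095/0.26398

6.8547 m


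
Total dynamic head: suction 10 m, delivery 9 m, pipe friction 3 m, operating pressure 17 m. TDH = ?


TDH = Hs + Hd + hf + Hp = 10 + 9 + 3 + 17 = 39

39 m


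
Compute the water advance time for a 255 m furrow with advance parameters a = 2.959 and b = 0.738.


t = (L/a)^(1/b)
t = (255/2.959)^(1/0.738)
t = 86.177763^(1/0.738)

419.2632 min


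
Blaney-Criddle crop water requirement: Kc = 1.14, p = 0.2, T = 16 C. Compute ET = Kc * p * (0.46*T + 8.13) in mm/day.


ET = Kc * p * (0.46*T + 8.13)
ET = 1.14 * 0.2 * (0.46*16 + 8.13)
ET = 1.14 * 0.2 * 15.4900

3.5317 mm/day


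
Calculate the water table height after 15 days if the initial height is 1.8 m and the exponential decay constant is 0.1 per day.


m = m0 * exp(-k*t)
m = 1.8 * exp(-0.1 * 15)
m = 1.8 * exp(-1.5000)

0.4016 m


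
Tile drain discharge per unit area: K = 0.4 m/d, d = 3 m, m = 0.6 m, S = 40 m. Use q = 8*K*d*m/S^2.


q = 8*K*d*m/S^2
q = 8*0.4*3*0.6/40^2
q = 5.7600 / 1600

0.0036 m/d


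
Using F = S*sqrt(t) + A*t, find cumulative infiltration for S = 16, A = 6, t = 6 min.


F = S*sqrt(t) + A*t
F = 16*sqrt(6) + 6*6
F = 16*2.449490 + 36

75.1918 mm


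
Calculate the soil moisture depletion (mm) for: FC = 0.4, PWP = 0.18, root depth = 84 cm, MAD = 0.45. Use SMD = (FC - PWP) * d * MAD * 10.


SMD = (FC - PWP) * d * MAD * 10
SMD = (0.4 - 0.18) * 84 * 0.45 * 10
SMD = 0.2200 * 84 * 0.45 * 10

83.1600 mm


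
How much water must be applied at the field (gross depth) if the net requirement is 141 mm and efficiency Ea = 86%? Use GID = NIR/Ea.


Ea = 86% = 0.86
GID = NIR / Ea = 141 / 0.86 = 163.9535 mm

163.9535 mm


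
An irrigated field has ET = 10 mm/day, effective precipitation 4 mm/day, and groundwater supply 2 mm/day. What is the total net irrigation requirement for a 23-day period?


Daily deficit = ET - Pe - GW = 10 - 4 - 2 = 4 mm/day
NIR = 4 * 23 = 92 mm

92.0000 mm


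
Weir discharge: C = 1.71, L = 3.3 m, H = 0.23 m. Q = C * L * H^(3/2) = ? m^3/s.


Q = C * L * H^(3/2) = 1.71 * 3.3 * 0.23^1.5 = 1.71 * 3.3 * 0.110304

0.6224 m^3/s


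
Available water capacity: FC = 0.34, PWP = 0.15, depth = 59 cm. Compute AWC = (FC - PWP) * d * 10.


AWC = (FC - PWP) * d * 10
AWC = (0.34 - 0.15) * 59 * 10
AWC = 0.1900 * 59 * 10

112.1000 mm


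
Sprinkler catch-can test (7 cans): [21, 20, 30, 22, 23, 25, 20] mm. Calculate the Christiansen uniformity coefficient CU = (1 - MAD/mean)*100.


mean = 23.000000 mm
MAD = 2.571429 mm
CU = (1 - 2.571429/23.000000)*100

88.8199 %


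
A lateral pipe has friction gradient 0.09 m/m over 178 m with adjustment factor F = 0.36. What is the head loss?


hf = J * L * F = 0.09 * 178 * 0.36 = 5.7672 m

5.7672 m


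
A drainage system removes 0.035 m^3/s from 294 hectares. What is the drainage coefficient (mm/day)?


DC = Q * 86400 / (A * 10000) * 1000
DC = 0.035 * 86400 / (294 * 10000) * 1000
DC = 3024000.0000 / 2940000

1.0286 mm/day


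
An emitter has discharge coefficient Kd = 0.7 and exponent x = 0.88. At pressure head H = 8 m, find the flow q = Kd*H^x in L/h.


q = Kd * H^x = 0.7 * 8^0.88 = 0.7 * 6.233317

4.3633 L/h


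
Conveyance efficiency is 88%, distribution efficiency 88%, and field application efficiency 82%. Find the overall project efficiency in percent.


Ec = 0.88, Eb = 0.88, Ea = 0.82
E = 0.88 * 0.88 * 0.82 * 100 = 63.5008%

63.5008 %


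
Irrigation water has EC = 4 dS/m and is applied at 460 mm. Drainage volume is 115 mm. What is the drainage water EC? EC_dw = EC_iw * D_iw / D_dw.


EC_dw = EC_iw * D_iw / D_dw
EC_dw = 4 * 460 / 115
EC_dw = 1840 / 115

16.0000 dS/m


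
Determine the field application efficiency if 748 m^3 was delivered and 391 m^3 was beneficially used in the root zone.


Ea = V_root / V_field * 100 = 391 / 748 * 100 = 52.2727%

52.2727 %


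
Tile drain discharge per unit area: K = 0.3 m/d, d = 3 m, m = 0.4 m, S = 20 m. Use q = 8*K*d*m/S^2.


q = 8*K*d*m/S^2
q = 8*0.3*3*0.4/20^2
q = 2.8800 / 400

0.0072 m/d


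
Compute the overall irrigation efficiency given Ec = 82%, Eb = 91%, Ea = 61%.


Ec = 0.82, Eb = 0.91, Ea = 0.61
E = 0.82 * 0.91 * 0.61 * 100 = 45.5182%

45.5182 %


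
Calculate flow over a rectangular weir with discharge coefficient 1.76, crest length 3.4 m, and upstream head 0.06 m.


Q = C * L * H^(3/2) = 1.76 * 3.4 * 0.06^1.5 = 1.76 * 3.4 * 0.014697

0.0879 m^3/s


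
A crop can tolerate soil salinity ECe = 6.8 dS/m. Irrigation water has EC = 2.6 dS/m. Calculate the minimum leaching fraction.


LR = ECiw / (5*ECe - ECiw)
LR = 2.6 / (5*6.8 - 2.6)
LR = 2.6 / 31.4000

0.0828


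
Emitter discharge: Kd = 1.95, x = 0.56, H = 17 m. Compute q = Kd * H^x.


q = Kd * H^x = 1.95 * 17^0.56 = 1.95 * 4.887102

9.5298 L/h


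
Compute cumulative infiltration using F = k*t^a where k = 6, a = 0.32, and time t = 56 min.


F = k * t^a = 6 * 56^0.32
F = 6 * 3.625936

21.7556 mm


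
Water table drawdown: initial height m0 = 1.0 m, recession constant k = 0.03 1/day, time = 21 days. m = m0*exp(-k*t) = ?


m = m0 * exp(-k*t)
m = 1.0 * exp(-0.03 * 21)
m = 1.0 * exp(-0.6300)

0.5326 m


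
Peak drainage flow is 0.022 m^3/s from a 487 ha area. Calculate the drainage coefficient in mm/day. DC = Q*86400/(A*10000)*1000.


DC = Q * 86400 / (A * 10000) * 1000
DC = 0.022 * 86400 / (487 * 10000) * 1000
DC = 1900800.0000 / 4870000

0.3903 mm/day


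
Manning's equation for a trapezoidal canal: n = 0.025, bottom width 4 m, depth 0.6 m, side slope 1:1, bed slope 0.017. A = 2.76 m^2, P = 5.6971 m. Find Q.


R = A/P = 2.76/5.6971 = 0.484457
Q = (1/0.025) * 2.76 * 0.484457^(2/3) * 0.017^0.5

8.8790 m^3/s


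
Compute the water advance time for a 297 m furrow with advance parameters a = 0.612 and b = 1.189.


t = (L/a)^(1/b)
t = (297/0.612)^(1/1.189)
t = 485.294118^(1/1.189)

181.5706 min


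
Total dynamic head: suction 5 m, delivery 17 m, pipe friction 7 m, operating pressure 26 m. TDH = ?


TDH = Hs + Hd + hf + Hp = 5 + 17 + 7 + 26 = 55

55 m


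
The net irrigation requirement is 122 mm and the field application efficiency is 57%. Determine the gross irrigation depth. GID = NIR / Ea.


Ea = 57% = 0.57
GID = NIR / Ea = 122 / 0.57 = 214.0351 mm

214.0351 mm


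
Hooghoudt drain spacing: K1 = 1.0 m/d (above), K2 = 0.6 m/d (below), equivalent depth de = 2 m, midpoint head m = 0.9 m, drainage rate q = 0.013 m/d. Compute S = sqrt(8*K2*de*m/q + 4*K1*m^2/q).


S^2 = 8*K2*de*m/q + 4*K1*m^2/q
S^2 = 8*0.6*2*0.9/0.013 + 4*1.0*0.9^2/0.013
S = sqrt(913.8462)

30.2299 m


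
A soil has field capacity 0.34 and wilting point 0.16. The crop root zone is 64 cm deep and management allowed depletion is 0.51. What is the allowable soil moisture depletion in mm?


SMD = (FC - PWP) * d * MAD * 10
SMD = (0.34 - 0.16) * 64 * 0.51 * 10
SMD = 0.1800 * 64 * 0.51 * 10

58.7520 mm


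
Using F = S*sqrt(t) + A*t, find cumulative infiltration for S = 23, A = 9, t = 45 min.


F = S*sqrt(t) + A*t
F = 23*sqrt(45) + 9*45
F = 23*6.708204 + 405

559.2887 mm


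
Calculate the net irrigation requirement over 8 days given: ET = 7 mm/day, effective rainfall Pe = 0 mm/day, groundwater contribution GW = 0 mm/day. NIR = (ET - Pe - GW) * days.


Daily deficit = ET - Pe - GW = 7 - 0 - 0 = 7 mm/day
NIR = 7 * 8 = 56 mm

56.0000 mm


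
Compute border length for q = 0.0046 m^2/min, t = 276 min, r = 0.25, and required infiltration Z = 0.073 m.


L = q*t/((1+r)*Z)
L = 0.0046*276/((1+0.25)*0.073)
L = 1.2696/0.09125

13.9134 m


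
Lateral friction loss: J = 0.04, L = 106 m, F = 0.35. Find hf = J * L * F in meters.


hf = J * L * F = 0.04 * 106 * 0.35 = 1.4840 m

1.4840 m


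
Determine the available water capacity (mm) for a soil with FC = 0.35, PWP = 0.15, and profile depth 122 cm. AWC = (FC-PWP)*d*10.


AWC = (FC - PWP) * d * 10
AWC = (0.35 - 0.15) * 122 * 10
AWC = 0.2000 * 122 * 10

244.0000 mm


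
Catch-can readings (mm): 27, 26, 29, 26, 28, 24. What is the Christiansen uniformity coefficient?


mean = 26.666667 mm
MAD = 1.333333 mm
CU = (1 - 1.333333/26.666667)*100

95.0000 %


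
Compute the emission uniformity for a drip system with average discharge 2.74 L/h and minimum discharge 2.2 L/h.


EU = (q_min/q_avg)*100 = (2.2/2.74)*100 = 80.2920%

80.2920 %


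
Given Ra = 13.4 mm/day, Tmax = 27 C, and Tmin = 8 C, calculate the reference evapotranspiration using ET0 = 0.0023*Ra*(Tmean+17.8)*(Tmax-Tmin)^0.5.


Tmean = (Tmax + Tmin)/2 = (27 + 8)/2 = 17.5
ET0 = 0.0023 * 13.4 * (17.5 + 17.8) * sqrt(27 - 8)
ET0 = 0.0023 * 13.4 * 35.3 * 4.358899

4.7422 mm/day


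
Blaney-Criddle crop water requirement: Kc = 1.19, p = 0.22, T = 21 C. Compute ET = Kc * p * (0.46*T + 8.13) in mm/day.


ET = Kc * p * (0.46*T + 8.13)
ET = 1.19 * 0.22 * (0.46*21 + 8.13)
ET = 1.19 * 0.22 * 17.7900

4.6574 mm/day


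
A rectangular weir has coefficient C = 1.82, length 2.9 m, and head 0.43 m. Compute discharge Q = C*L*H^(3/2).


Q = C * L * H^(3/2) = 1.82 * 2.9 * 0.43^1.5 = 1.82 * 2.9 * 0.281970

1.4882 m^3/s


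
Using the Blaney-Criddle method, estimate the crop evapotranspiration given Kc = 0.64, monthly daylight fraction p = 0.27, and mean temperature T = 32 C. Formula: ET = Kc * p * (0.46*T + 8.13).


ET = Kc * p * (0.46*T + 8.13)
ET = 0.64 * 0.27 * (0.46*32 + 8.13)
ET = 0.64 * 0.27 * 22.8500

3.9485 mm/day


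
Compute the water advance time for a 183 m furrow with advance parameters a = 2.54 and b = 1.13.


t = (L/a)^(1/b)
t = (183/2.54)^(1/1.13)
t = 72.047244^(1/1.13)

44.0463 min


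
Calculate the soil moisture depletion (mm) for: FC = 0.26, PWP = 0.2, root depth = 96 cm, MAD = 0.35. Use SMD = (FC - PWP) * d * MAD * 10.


SMD = (FC - PWP) * d * MAD * 10
SMD = (0.26 - 0.2) * 96 * 0.35 * 10
SMD = 0.0600 * 96 * 0.35 * 10

20.1600 mm


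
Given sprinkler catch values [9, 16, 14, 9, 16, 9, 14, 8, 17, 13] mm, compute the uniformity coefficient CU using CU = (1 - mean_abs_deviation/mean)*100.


mean = 12.500000 mm
MAD = 3.000000 mm
CU = (1 - 3.000000/12.500000)*100

76.0000 %


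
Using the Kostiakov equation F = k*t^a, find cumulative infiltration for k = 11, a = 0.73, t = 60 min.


F = k * t^a = 11 * 60^0.73
F = 11 * 19.863255

218.4958 mm


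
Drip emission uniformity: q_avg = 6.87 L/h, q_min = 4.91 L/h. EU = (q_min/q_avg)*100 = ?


EU = (q_min/q_avg)*100 = (4.91/6.87)*100 = 71.4702%

71.4702 %


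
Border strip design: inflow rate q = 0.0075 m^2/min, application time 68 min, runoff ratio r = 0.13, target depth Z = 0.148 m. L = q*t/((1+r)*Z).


L = q*t/((1+r)*Z)
L = 0.0075*68/((1+0.13)*0.148)
L = 0.51/0.16724

3.0495 m


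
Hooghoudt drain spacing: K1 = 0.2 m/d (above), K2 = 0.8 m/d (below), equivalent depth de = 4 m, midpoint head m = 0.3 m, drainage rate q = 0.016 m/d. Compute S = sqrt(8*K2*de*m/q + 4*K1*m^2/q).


S^2 = 8*K2*de*m/q + 4*K1*m^2/q
S^2 = 8*0.8*4*0.3/0.016 + 4*0.2*0.3^2/0.016
S = sqrt(484.5000)

22.0114 m


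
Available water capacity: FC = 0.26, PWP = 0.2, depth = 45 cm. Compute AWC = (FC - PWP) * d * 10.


AWC = (FC - PWP) * d * 10
AWC = (0.26 - 0.2) * 45 * 10
AWC = 0.0600 * 45 * 10

27.0000 mm


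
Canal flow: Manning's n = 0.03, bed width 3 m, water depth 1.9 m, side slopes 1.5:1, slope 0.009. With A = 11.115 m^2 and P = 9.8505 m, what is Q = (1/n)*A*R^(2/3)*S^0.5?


R = A/P = 11.115/9.8505 = 1.128369
Q = (1/0.03) * 11.115 * 1.128369^(2/3) * 0.009^0.5

38.0958 m^3/s


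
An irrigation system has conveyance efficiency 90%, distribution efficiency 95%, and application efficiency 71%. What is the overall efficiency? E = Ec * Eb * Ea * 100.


Ec = 0.9, Eb = 0.95, Ea = 0.71
E = 0.9 * 0.95 * 0.71 * 100 = 60.7050%

60.7050 %


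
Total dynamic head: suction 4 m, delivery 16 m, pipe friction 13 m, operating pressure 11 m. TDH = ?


TDH = Hs + Hd + hf + Hp = 4 + 16 + 13 + 11 = 44

44 m


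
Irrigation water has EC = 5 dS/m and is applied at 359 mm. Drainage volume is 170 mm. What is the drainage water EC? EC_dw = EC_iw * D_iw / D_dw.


EC_dw = EC_iw * D_iw / D_dw
EC_dw = 5 * 359 / 170
EC_dw = 1795 / 170

10.5588 dS/m


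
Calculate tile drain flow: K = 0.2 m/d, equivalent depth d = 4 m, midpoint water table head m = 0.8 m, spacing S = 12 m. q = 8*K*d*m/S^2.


q = 8*K*d*m/S^2
q = 8*0.2*4*0.8/12^2
q = 5.1200 / 144

0.0356 m/d


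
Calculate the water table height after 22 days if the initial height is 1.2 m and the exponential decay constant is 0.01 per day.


m = m0 * exp(-k*t)
m = 1.2 * exp(-0.01 * 22)
m = 1.2 * exp(-0.2200)

0.9630 m


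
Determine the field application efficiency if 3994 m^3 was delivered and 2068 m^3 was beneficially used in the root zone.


Ea = V_root / V_field * 100 = 2068 / 3994 * 100 = 51.7777%

51.7777 %


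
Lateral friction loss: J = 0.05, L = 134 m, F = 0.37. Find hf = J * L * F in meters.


hf = J * L * F = 0.05 * 134 * 0.37 = 2.4790 m

2.4790 m


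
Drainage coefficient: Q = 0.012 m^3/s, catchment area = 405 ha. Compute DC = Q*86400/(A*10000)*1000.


DC = Q * 86400 / (A * 10000) * 1000
DC = 0.012 * 86400 / (405 * 10000) * 1000
DC = 1036800.0000 / 4050000

0.2560 mm/day


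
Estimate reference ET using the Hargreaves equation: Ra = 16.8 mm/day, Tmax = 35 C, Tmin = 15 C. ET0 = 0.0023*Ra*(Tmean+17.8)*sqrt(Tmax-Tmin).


Tmean = (Tmax + Tmin)/2 = (35 + 15)/2 = 25.0
ET0 = 0.0023 * 16.8 * (25.0 + 17.8) * sqrt(35 - 15)
ET0 = 0.0023 * 16.8 * 42.8 * 4.472136

7.3960 mm/day


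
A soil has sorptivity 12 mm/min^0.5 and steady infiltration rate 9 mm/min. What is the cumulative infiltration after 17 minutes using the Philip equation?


F = S*sqrt(t) + A*t
F = 12*sqrt(17) + 9*17
F = 12*4.123106 + 153

202.4773 mm


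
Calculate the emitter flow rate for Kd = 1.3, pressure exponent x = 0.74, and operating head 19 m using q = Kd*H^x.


q = Kd * H^x = 1.3 * 19^0.74 = 1.3 * 8.836447

11.4874 L/h


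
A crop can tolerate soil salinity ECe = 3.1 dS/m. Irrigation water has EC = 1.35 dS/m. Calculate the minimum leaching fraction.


LR = ECiw / (5*ECe - ECiw)
LR = 1.35 / (5*3.1 - 1.35)
LR = 1.35 / 14.1500

0.0954


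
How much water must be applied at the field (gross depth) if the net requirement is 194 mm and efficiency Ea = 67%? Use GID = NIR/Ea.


Ea = 67% = 0.67
GID = NIR / Ea = 194 / 0.67 = 289.5522 mm

289.5522 mm


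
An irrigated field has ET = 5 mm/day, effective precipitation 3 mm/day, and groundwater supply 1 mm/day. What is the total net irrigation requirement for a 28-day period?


Daily deficit = ET - Pe - GW = 5 - 3 - 1 = 1 mm/day
NIR = 1 * 28 = 28 mm

28.0000 mm


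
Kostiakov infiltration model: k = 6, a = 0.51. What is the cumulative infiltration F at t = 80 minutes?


F = k * t^a = 6 * 80^0.51
F = 6 * 9.344927

56.0696 mm


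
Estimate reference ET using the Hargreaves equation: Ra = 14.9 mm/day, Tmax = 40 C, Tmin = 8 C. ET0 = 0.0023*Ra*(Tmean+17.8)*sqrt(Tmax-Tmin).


Tmean = (Tmax + Tmin)/2 = (40 + 8)/2 = 24.0
ET0 = 0.0023 * 14.9 * (24.0 + 17.8) * sqrt(40 - 8)
ET0 = 0.0023 * 14.9 * 41.8 * 5.656854

8.1034 mm/day


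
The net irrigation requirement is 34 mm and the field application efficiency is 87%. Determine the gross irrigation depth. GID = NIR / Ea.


Ea = 87% = 0.87
GID = NIR / Ea = 34 / 0.87 = 39.0805 mm

39.0805 mm


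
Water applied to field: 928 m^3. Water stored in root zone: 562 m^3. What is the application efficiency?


Ea = V_root / V_field * 100 = 562 / 928 * 100 = 60.5603%

60.5603 %


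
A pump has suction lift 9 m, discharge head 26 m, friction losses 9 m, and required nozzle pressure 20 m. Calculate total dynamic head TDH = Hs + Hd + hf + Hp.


TDH = Hs + Hd + hf + Hp = 9 + 26 + 9 + 20 = 64

64 m


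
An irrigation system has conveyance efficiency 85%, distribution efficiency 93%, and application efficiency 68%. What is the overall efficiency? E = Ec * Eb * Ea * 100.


Ec = 0.85, Eb = 0.93, Ea = 0.68
E = 0.85 * 0.93 * 0.68 * 100 = 53.7540%

53.7540 %


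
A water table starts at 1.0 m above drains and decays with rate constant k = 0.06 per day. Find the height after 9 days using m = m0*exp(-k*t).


m = m0 * exp(-k*t)
m = 1.0 * exp(-0.06 * 9)
m = 1.0 * exp(-0.5400)

0.5827 m


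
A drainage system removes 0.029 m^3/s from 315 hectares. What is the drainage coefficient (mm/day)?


DC = Q * 86400 / (A * 10000) * 1000
DC = 0.029 * 86400 / (315 * 10000) * 1000
DC = 2505600.0000 / 3150000

0.7954 mm/day


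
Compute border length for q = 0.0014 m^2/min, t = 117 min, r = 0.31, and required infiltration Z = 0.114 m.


L = q*t/((1+r)*Z)
L = 0.0014*117/((1+0.31)*0.114)
L = 0.1638/0.14934

1.0968 m


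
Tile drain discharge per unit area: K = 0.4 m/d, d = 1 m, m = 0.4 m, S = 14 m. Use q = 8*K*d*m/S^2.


q = 8*K*d*m/S^2
q = 8*0.4*1*0.4/14^2
q = 1.2800 / 196

0.0065 m/d


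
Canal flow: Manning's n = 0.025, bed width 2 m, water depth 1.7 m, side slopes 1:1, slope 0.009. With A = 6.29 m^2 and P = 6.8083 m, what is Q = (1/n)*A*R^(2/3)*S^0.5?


R = A/P = 6.29/6.8083 = 0.923872
Q = (1/0.025) * 6.29 * 0.923872^(2/3) * 0.009^0.5

22.6416 m^3/s


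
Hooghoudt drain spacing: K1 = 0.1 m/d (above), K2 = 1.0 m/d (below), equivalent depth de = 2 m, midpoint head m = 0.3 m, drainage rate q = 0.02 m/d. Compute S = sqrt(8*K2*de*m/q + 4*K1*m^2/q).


S^2 = 8*K2*de*m/q + 4*K1*m^2/q
S^2 = 8*1.0*2*0.3/0.02 + 4*0.1*0.3^2/0.02
S = sqrt(241.8000)

15.5499 m


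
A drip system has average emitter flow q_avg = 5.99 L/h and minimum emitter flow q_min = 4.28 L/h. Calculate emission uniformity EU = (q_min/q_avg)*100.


EU = (q_min/q_avg)*100 = (4.28/5.99)*100 = 71.4524%

71.4524 %


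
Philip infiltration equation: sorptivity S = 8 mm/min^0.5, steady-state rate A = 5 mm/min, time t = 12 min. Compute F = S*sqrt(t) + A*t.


F = S*sqrt(t) + A*t
F = 8*sqrt(12) + 5*12
F = 8*3.464102 + 60

87.7128 mm


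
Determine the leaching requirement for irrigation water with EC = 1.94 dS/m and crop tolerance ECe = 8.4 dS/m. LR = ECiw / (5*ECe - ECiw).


LR = ECiw / (5*ECe - ECiw)
LR = 1.94 / (5*8.4 - 1.94)
LR = 1.94 / 40.0600

0.0484


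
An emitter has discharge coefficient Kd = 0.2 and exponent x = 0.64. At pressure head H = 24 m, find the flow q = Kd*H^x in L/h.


q = Kd * H^x = 0.2 * 24^0.64 = 0.2 * 7.644256

1.5289 L/h


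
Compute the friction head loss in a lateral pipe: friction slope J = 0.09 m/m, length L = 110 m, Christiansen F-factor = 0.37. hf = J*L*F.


hf = J * L * F = 0.09 * 110 * 0.37 = 3.6630 m

3.6630 m


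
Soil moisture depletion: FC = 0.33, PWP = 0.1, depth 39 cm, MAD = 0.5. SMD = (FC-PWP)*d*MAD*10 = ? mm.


SMD = (FC - PWP) * d * MAD * 10
SMD = (0.33 - 0.1) * 39 * 0.5 * 10
SMD = 0.2300 * 39 * 0.5 * 10

44.8500 mm


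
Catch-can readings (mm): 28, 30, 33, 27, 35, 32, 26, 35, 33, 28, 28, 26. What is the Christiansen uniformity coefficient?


mean = 30.083333 mm
MAD = 2.930556 mm
CU = (1 - 2.930556/30.083333)*100

90.2585 %


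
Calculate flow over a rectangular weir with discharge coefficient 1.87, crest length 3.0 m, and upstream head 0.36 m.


Q = C * L * H^(3/2) = 1.87 * 3.0 * 0.36^1.5 = 1.87 * 3.0 * 0.216000

1.2118 m^3/s


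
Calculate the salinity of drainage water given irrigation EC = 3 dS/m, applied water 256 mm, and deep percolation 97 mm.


EC_dw = EC_iw * D_iw / D_dw
EC_dw = 3 * 256 / 97
EC_dw = 768 / 97

7.9175 dS/m


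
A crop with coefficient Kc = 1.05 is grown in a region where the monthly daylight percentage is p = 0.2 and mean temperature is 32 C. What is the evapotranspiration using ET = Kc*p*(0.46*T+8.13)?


ET = Kc * p * (0.46*T + 8.13)
ET = 1.05 * 0.2 * (0.46*32 + 8.13)
ET = 1.05 * 0.2 * 22.8500

4.7985 mm/day


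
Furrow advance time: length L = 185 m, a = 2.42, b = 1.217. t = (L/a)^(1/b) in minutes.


t = (L/a)^(1/b)
t = (185/2.42)^(1/1.217)
t = 76.446281^(1/1.217)

35.2809 min


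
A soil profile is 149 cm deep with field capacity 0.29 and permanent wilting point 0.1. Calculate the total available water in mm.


AWC = (FC - PWP) * d * 10
AWC = (0.29 - 0.1) * 149 * 10
AWC = 0.1900 * 149 * 10

283.1000 mm


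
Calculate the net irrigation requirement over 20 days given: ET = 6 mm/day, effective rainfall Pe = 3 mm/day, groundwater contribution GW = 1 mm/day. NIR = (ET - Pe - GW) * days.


Daily deficit = ET - Pe - GW = 6 - 3 - 1 = 2 mm/day
NIR = 2 * 20 = 40 mm

40.0000 mm


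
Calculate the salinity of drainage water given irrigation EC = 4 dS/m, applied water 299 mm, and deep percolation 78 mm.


EC_dw = EC_iw * D_iw / D_dw
EC_dw = 4 * 299 / 78
EC_dw = 1196 / 78

15.3333 dS/m


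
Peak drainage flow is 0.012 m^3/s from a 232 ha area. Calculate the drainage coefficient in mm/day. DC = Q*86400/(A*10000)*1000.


DC = Q * 86400 / (A * 10000) * 1000
DC = 0.012 * 86400 / (232 * 10000) * 1000
DC = 1036800.0000 / 2320000

0.4469 mm/day


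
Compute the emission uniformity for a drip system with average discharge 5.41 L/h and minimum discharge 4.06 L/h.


EU = (q_min/q_avg)*100 = (4.06/5.41)*100 = 75.0462%

75.0462 %


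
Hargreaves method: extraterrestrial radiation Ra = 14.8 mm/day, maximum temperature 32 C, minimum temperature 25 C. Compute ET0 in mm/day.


Tmean = (Tmax + Tmin)/2 = (32 + 25)/2 = 28.5
ET0 = 0.0023 * 14.8 * (28.5 + 17.8) * sqrt(32 - 25)
ET0 = 0.0023 * 14.8 * 46.3 * 2.645751

4.1698 mm/day


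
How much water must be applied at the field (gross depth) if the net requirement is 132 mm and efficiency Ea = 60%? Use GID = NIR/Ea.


Ea = 60% = 0.6
GID = NIR / Ea = 132 / 0.6 = 220.0000 mm

220.0000 mm


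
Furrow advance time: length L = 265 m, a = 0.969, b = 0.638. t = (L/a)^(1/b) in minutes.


t = (L/a)^(1/b)
t = (265/0.969)^(1/0.638)
t = 273.477812^(1/0.638)

6601.2641 min


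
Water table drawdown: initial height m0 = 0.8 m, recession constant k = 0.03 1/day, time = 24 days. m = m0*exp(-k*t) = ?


m = m0 * exp(-k*t)
m = 0.8 * exp(-0.03 * 24)
m = 0.8 * exp(-0.7200)

0.3894 m


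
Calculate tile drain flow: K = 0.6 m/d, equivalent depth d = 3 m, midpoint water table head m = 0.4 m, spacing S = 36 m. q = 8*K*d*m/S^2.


q = 8*K*d*m/S^2
q = 8*0.6*3*0.4/36^2
q = 5.7600 / 1296

0.0044 m/d


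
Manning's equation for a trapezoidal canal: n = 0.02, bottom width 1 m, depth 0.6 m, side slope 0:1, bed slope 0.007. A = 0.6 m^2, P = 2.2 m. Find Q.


R = A/P = 0.6/2.2 = 0.272727
Q = (1/0.02) * 0.6 * 0.272727^(2/3) * 0.007^0.5

1.0556 m^3/s


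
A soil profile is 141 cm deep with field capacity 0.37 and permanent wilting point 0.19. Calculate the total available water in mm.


AWC = (FC - PWP) * d * 10
AWC = (0.37 - 0.19) * 141 * 10
AWC = 0.1800 * 141 * 10

253.8000 mm


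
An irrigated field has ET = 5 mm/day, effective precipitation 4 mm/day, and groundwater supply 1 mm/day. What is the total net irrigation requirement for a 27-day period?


Daily deficit = ET - Pe - GW = 5 - 4 - 1 = 0 mm/day
NIR = 0 * 27 = 0 mm

0 mm


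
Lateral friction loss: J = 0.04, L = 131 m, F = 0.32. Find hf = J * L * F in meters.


hf = J * L * F = 0.04 * 131 * 0.32 = 1.6768 m

1.6768 m


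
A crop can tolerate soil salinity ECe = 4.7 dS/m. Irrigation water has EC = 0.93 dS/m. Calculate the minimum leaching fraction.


LR = ECiw / (5*ECe - ECiw)
LR = 0.93 / (5*4.7 - 0.93)
LR = 0.93 / 22.5700

0.0412


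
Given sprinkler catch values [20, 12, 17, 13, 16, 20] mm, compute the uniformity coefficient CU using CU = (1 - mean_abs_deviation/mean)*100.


mean = 16.333333 mm
MAD = 2.666667 mm
CU = (1 - 2.666667/16.333333)*100

83.6735 %


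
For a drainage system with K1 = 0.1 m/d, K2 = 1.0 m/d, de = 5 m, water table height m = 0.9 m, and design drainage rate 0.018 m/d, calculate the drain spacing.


S^2 = 8*K2*de*m/q + 4*K1*m^2/q
S^2 = 8*1.0*5*0.9/0.018 + 4*0.1*0.9^2/0.018
S = sqrt(2018.0000)

44.9222 m


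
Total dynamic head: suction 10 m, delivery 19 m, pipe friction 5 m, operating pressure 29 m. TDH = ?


TDH = Hs + Hd + hf + Hp = 10 + 19 + 5 + 29 = 63

63 m


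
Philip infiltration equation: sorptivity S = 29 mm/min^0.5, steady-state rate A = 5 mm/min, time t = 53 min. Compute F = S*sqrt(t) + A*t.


F = S*sqrt(t) + A*t
F = 29*sqrt(53) + 5*53
F = 29*7.280110 + 265

476.1232 mm


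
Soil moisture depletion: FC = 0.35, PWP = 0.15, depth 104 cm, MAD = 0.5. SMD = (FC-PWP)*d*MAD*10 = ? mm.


SMD = (FC - PWP) * d * MAD * 10
SMD = (0.35 - 0.15) * 104 * 0.5 * 10
SMD = 0.2000 * 104 * 0.5 * 10

104.0000 mm


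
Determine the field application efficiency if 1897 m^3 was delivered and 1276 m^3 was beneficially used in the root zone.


Ea = V_root / V_field * 100 = 1276 / 1897 * 100 = 67.2641%

67.2641 %


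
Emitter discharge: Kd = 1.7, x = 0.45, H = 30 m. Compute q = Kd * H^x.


q = Kd * H^x = 1.7 * 30^0.45 = 1.7 * 4.620666

7.8551 L/h


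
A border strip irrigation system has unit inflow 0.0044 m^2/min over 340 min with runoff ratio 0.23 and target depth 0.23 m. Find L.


L = q*t/((1+r)*Z)
L = 0.0044*340/((1+0.23)*0.23)
L = 1.496/0.2829

5.2881 m


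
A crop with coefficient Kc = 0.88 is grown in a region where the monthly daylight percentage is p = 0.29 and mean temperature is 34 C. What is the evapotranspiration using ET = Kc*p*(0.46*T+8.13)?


ET = Kc * p * (0.46*T + 8.13)
ET = 0.88 * 0.29 * (0.46*34 + 8.13)
ET = 0.88 * 0.29 * 23.7700

6.0661 mm/day


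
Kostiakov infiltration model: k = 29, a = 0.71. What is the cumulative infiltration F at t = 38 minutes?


F = k * t^a = 29 * 38^0.71
F = 29 * 13.232636

383.7464 mm


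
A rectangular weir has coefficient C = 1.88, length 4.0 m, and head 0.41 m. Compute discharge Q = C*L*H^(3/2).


Q = C * L * H^(3/2) = 1.88 * 4.0 * 0.41^1.5 = 1.88 * 4.0 * 0.262528

1.9742 m^3/s


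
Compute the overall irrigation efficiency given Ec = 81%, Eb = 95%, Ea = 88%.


Ec = 0.81, Eb = 0.95, Ea = 0.88
E = 0.81 * 0.95 * 0.88 * 100 = 67.7160%

67.7160 %


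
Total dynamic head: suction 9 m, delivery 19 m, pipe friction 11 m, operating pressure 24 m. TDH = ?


TDH = Hs + Hd + hf + Hp = 9 + 19 + 11 + 24 = 63

63 m


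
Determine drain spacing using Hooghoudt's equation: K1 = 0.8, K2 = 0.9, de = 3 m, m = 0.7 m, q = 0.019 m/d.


S^2 = 8*K2*de*m/q + 4*K1*m^2/q
S^2 = 8*0.9*3*0.7/0.019 + 4*0.8*0.7^2/0.019
S = sqrt(878.3158)

29.6364 m


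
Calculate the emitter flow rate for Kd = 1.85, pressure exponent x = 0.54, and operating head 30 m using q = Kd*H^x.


q = Kd * H^x = 1.85 * 30^0.54 = 1.85 * 6.275459

11.6096 L/h


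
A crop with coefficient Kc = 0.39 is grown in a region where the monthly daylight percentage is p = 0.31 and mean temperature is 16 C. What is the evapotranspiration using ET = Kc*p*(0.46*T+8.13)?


ET = Kc * p * (0.46*T + 8.13)
ET = 0.39 * 0.31 * (0.46*16 + 8.13)
ET = 0.39 * 0.31 * 15.4900

1.8727 mm/day


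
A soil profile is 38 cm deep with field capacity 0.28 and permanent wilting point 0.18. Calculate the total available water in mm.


AWC = (FC - PWP) * d * 10
AWC = (0.28 - 0.18) * 38 * 10
AWC = 0.1000 * 38 * 10

38.0000 mm


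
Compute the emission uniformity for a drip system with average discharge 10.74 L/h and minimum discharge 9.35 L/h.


EU = (q_min/q_avg)*100 = (9.35/10.74)*100 = 87.0577%

87.0577 %


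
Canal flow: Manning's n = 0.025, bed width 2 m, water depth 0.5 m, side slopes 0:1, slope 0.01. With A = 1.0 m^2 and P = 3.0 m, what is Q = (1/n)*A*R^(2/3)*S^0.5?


R = A/P = 1.0/3.0 = 0.333333
Q = (1/0.025) * 1.0 * 0.333333^(2/3) * 0.01^0.5

1.9230 m^3/s


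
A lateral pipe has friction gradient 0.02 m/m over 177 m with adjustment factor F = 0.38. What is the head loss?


hf = J * L * F = 0.02 * 177 * 0.38 = 1.3452 m

1.3452 m


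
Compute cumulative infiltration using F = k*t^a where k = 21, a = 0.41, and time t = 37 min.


F = k * t^a = 21 * 37^0.41
F = 21 * 4.395039

92.2958 mm
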